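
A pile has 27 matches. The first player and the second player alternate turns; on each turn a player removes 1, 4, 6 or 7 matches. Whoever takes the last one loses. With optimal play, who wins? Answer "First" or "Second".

Second

W/L table (W = player to move can force a win):
i:   0  1  2  3  4  5  6  7  8  9 10 11 12 13 14 15 16 17 18 19 20 21 22 23 24 25 26 27
     W  L  W  L  W  W  L  W  W  W  W  L  W  W  L  W  L  W  W  L  W  W  W  W  L  W  W  L
Position 27 is L, so the second player wins.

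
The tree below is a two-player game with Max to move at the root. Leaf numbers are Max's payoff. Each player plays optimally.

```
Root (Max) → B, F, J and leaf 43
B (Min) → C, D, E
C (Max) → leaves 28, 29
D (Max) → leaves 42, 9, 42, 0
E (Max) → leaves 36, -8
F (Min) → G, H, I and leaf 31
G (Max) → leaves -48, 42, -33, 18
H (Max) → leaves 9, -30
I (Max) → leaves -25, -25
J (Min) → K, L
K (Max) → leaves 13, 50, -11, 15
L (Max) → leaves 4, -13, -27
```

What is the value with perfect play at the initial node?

C (Max): max(28, 29) = 29
D (Max): max(42, 9, 42, 0) = 42
E (Max): max(36, -8) = 36
B (Min): min(29, 42, 36) = 29
G (Max): max(-48, 42, -33, 18) = 42
H (Max): max(9, -30) = 9
I (Max): max(-25, -25) = -25
F (Min): min(42, 9, -25, 31) = -25
K (Max): max(13, 50, -11, 15) = 50
L (Max): max(4, -13, -27) = 4
J (Min): min(50, 4) = 4
Root (Max): max(29, -25, 4, 43) = 43

43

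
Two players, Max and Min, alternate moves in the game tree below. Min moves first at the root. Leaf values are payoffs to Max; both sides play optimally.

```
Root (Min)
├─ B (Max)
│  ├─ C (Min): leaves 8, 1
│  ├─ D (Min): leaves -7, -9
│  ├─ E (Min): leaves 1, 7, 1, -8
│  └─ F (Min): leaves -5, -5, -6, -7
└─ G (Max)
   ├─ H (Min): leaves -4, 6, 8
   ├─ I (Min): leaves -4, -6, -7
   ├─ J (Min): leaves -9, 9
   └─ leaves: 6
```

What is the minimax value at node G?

H: min(-4, 6, 8) = -4
I: min(-4, -6, -7) = -7
J: min(-9, 9) = -9
G: max(-4, -7, -9, 6) = 6

6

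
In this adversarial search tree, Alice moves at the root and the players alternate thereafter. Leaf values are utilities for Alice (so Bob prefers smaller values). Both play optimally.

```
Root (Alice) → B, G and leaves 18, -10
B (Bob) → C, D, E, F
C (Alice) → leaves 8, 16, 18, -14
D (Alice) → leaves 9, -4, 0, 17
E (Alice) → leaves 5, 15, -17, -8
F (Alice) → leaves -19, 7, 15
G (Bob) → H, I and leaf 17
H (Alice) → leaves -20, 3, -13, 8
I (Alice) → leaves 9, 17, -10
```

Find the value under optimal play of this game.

C (Alice): max(8, 16, 18, -14) = 18
D (Alice): max(9, -4, 0, 17) = 17
E (Alice): max(5, 15, -17, -8) = 15
F (Alice): max(-19, 7, 15) = 15
B (Bob): min(18, 17, 15, 15) = 15
H (Alice): max(-20, 3, -13, 8) = 8
I (Alice): max(9, 17, -10) = 17
G (Bob): min(8, 17, 17) = 8
Root (Alice): max(15, 8, 18, -10) = 18

18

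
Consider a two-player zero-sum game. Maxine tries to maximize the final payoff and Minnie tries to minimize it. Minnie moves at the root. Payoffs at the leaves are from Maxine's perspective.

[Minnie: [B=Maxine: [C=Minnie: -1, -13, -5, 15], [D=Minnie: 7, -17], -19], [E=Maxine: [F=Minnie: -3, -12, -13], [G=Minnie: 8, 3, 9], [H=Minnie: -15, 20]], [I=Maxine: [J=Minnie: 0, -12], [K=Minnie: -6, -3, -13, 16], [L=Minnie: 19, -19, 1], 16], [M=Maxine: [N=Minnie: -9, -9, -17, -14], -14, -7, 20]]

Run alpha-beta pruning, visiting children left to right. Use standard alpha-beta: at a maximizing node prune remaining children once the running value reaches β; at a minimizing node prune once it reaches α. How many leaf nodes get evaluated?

18

C [α=-∞,β=+∞]: v=-13
D [α=-13,β=+∞]: v=-17
B [α=-∞,β=+∞]: v=-13
F [α=-∞,β=-13]: v=-13
E [α=-∞,β=-13]: v=-13 after child 1 ≥ β → β-cutoff, skip 2
J [α=-∞,β=-13]: v=-12
I [α=-∞,β=-13]: v=-12 after child 1 ≥ β → β-cutoff, skip 3
N [α=-∞,β=-13]: v=-17
M [α=-∞,β=-13]: v=-7 after child 3 ≥ β → β-cutoff, skip 1
Root [α=-∞,β=+∞]: v=-13
Leaves evaluated: 18 of 32.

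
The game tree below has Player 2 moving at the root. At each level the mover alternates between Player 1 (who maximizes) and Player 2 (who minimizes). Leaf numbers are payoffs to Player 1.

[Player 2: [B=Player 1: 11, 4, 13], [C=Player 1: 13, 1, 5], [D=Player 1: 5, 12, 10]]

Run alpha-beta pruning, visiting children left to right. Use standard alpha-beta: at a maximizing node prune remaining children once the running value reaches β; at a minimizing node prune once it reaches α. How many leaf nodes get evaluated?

7

B [α=-∞,β=+∞]: v=13
C [α=-∞,β=13]: v=13 after child 1 ≥ β → β-cutoff, skip 2
D [α=-∞,β=13]: v=12
Root [α=-∞,β=+∞]: v=12
Leaves evaluated: 7 of 9.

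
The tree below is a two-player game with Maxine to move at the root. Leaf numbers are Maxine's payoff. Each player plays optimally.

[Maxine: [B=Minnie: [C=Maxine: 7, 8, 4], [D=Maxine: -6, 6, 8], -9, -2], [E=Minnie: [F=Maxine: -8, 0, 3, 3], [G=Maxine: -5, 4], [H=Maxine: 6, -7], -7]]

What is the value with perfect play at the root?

-7

C (Maxine): max(7, 8, 4) = 8
D (Maxine): max(-6, 6, 8) = 8
B (Minnie): min(8, 8, -9, -2) = -9
F (Maxine): max(-8, 0, 3, 3) = 3
G (Maxine): max(-5, 4) = 4
H (Maxine): max(6, -7) = 6
E (Minnie): min(3, 4, 6, -7) = -7
Root (Maxine): max(-9, -7) = -7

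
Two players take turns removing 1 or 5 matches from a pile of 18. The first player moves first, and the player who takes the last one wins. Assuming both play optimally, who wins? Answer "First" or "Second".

i:   0  1  2  3  4  5  6  7  8  9 10 11 12 13 14 15 16 17 18
     L  W  L  W  L  W  L  W  L  W  L  W  L  W  L  W  L  W  L
Position 18 is L, so the second player wins.

Second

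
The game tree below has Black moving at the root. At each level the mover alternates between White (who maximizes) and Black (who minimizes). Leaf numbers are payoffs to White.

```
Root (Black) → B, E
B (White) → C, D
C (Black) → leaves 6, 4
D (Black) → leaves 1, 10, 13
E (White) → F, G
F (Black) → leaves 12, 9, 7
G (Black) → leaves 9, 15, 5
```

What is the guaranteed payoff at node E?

7

F: min(12, 9, 7) = 7
G: min(9, 15, 5) = 5
E: max(7, 5) = 7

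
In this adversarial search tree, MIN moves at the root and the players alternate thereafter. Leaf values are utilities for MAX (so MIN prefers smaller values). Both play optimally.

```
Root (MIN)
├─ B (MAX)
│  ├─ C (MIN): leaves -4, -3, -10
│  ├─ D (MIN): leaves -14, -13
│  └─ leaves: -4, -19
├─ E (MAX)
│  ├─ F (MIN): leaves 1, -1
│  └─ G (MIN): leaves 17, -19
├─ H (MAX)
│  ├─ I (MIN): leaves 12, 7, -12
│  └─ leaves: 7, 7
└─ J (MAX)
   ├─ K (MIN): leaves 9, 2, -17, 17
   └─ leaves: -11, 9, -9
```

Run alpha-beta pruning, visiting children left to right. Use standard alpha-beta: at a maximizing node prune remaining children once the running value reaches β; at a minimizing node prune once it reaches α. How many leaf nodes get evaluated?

18

C [α=-∞,β=+∞]: v=-10
D [α=-10,β=+∞]: v=-14 after child 1 ≤ α → α-cutoff, skip 1
B [α=-∞,β=+∞]: v=-4
F [α=-∞,β=-4]: v=-1
E [α=-∞,β=-4]: v=-1 after child 1 ≥ β → β-cutoff, skip 1
I [α=-∞,β=-4]: v=-12
H [α=-∞,β=-4]: v=7 after child 2 ≥ β → β-cutoff, skip 1
K [α=-∞,β=-4]: v=-17
J [α=-∞,β=-4]: v=9 after child 3 ≥ β → β-cutoff, skip 1
Root [α=-∞,β=+∞]: v=-4
Leaves evaluated: 18 of 23.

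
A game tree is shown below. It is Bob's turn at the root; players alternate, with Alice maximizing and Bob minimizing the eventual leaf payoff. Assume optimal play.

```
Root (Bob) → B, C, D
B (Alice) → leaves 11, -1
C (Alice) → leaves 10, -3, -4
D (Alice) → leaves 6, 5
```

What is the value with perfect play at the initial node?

6

B (Alice): max(11, -1) = 11
C (Alice): max(10, -3, -4) = 10
D (Alice): max(6, 5) = 6
Root (Bob): min(11, 10, 6) = 6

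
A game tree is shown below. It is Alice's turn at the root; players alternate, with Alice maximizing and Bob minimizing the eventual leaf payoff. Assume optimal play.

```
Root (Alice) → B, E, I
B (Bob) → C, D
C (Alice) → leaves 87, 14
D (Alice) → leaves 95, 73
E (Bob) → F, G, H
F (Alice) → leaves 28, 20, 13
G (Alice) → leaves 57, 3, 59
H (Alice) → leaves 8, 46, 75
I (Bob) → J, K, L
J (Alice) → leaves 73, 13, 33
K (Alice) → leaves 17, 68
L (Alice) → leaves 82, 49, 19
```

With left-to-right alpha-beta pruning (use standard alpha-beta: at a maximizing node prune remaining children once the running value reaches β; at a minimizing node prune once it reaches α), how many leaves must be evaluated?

C [α=-∞,β=+∞]: v=87
D [α=-∞,β=87]: v=95 after child 1 ≥ β → β-cutoff, skip 1
B [α=-∞,β=+∞]: v=87
F [α=87,β=+∞]: v=28
E [α=87,β=+∞]: v=28 after child 1 ≤ α → α-cutoff, skip 2
J [α=87,β=+∞]: v=73
I [α=87,β=+∞]: v=73 after child 1 ≤ α → α-cutoff, skip 2
Root [α=-∞,β=+∞]: v=87
Leaves evaluated: 9 of 21.

9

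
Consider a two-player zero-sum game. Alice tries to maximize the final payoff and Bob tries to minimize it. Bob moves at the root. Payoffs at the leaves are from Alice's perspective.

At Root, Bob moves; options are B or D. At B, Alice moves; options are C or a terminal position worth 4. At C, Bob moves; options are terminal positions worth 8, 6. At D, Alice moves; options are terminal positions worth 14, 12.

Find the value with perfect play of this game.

C (Bob): min(8, 6) = 6
B (Alice): max(6, 4) = 6
D (Alice): max(14, 12) = 14
Root (Bob): min(6, 14) = 6

6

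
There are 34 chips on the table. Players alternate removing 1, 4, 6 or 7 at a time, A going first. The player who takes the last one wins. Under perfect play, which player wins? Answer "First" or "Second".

First

i:   0  1  2  3  4  5  6  7  8  9 10 11 12 13 14 15 16 17 18 19 20 21 22 23 24 25 26 27 28 29 30 31 32 33 34
     L  W  L  W  W  L  W  W  W  W  L  W  W  L  W  L  W  W  L  W  W  W  W  L  W  W  L  W  L  W  W  L  W  W  W
Position 34 is W, so the first player wins.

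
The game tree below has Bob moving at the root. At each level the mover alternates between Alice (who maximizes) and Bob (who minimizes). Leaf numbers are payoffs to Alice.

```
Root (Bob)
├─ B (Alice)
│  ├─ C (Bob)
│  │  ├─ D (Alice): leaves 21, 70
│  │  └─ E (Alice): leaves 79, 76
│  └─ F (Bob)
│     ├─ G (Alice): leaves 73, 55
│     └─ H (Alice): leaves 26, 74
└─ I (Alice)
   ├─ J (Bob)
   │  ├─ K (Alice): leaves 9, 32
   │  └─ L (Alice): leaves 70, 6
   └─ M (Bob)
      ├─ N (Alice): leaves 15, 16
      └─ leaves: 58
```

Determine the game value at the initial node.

D (Alice): max(21, 70) = 70
E (Alice): max(79, 76) = 79
C (Bob): min(70, 79) = 70
G (Alice): max(73, 55) = 73
H (Alice): max(26, 74) = 74
F (Bob): min(73, 74) = 73
B (Alice): max(70, 73) = 73
K (Alice): max(9, 32) = 32
L (Alice): max(70, 6) = 70
J (Bob): min(32, 70) = 32
N (Alice): max(15, 16) = 16
M (Bob): min(16, 58) = 16
I (Alice): max(32, 16) = 32
Root (Bob): min(73, 32) = 32

32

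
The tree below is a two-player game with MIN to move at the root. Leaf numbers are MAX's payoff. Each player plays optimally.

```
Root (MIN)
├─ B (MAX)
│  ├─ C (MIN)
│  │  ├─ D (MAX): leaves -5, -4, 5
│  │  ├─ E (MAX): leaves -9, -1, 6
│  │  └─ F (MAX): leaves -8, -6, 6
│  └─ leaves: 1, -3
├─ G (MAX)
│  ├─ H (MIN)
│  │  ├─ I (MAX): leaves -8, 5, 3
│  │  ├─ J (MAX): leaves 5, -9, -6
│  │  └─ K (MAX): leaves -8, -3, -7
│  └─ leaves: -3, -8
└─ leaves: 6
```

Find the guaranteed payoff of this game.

-3

D (MAX): max(-5, -4, 5) = 5
E (MAX): max(-9, -1, 6) = 6
F (MAX): max(-8, -6, 6) = 6
C (MIN): min(5, 6, 6) = 5
B (MAX): max(5, 1, -3) = 5
I (MAX): max(-8, 5, 3) = 5
J (MAX): max(5, -9, -6) = 5
K (MAX): max(-8, -3, -7) = -3
H (MIN): min(5, 5, -3) = -3
G (MAX): max(-3, -3, -8) = -3
Root (MIN): min(5, -3, 6) = -3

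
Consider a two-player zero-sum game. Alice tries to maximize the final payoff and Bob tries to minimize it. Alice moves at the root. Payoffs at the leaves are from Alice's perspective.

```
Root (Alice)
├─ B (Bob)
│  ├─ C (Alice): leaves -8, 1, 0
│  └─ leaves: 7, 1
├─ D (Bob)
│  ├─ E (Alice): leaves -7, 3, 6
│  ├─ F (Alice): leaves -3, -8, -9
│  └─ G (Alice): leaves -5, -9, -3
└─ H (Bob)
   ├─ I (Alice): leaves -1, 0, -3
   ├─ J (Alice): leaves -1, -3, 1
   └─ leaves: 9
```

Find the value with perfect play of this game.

1

C (Alice): max(-8, 1, 0) = 1
B (Bob): min(1, 7, 1) = 1
E (Alice): max(-7, 3, 6) = 6
F (Alice): max(-3, -8, -9) = -3
G (Alice): max(-5, -9, -3) = -3
D (Bob): min(6, -3, -3) = -3
I (Alice): max(-1, 0, -3) = 0
J (Alice): max(-1, -3, 1) = 1
H (Bob): min(0, 1, 9) = 0
Root (Alice): max(1, -3, 0) = 1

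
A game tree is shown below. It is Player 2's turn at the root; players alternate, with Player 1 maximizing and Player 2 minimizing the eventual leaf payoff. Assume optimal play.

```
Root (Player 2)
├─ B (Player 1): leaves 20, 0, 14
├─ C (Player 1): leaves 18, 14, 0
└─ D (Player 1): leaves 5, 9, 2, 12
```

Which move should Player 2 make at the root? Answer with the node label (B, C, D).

B (Player 1): max(20, 0, 14) = 20
C (Player 1): max(18, 14, 0) = 18
D (Player 1): max(5, 9, 2, 12) = 12
Root (Player 2): min(20, 18, 12) = 12
Player 2 picks the child with the lowest value: D (value 12).

D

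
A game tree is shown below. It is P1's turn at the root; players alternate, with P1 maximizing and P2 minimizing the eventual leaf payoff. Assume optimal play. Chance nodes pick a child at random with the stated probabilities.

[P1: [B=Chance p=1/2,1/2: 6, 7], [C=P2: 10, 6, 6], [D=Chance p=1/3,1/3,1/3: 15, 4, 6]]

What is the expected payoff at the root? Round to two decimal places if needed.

B (Chance): 1/2·6 + 1/2·7 = 6.5
C (P2): min(10, 6, 6) = 6
D (Chance): 1/3·15 + 1/3·4 + 1/3·6 = 8.33
Root (P1): max(6.5, 6, 8.33) = 8.33

8.33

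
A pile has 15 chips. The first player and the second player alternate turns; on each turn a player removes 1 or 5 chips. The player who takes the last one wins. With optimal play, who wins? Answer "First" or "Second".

First

Compute winning (W) and losing (L) positions by backward induction:
i:   0  1  2  3  4  5  6  7  8  9 10 11 12 13 14 15
     L  W  L  W  L  W  L  W  L  W  L  W  L  W  L  W
Position 15 is W, so the first player wins.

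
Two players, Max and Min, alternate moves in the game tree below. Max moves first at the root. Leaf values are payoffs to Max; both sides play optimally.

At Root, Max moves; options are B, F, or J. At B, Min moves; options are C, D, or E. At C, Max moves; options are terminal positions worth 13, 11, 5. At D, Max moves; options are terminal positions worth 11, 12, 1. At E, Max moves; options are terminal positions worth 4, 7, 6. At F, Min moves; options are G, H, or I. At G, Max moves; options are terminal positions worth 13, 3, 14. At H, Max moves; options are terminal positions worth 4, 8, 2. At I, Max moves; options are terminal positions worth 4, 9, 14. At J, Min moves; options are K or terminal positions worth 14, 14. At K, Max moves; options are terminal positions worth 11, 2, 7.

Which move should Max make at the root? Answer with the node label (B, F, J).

J

C (Max): max(13, 11, 5) = 13
D (Max): max(11, 12, 1) = 12
E (Max): max(4, 7, 6) = 7
B (Min): min(13, 12, 7) = 7
G (Max): max(13, 3, 14) = 14
H (Max): max(4, 8, 2) = 8
I (Max): max(4, 9, 14) = 14
F (Min): min(14, 8, 14) = 8
K (Max): max(11, 2, 7) = 11
J (Min): min(11, 14, 14) = 11
Root (Max): max(7, 8, 11) = 11
Max picks the child with the highest value: J (value 11).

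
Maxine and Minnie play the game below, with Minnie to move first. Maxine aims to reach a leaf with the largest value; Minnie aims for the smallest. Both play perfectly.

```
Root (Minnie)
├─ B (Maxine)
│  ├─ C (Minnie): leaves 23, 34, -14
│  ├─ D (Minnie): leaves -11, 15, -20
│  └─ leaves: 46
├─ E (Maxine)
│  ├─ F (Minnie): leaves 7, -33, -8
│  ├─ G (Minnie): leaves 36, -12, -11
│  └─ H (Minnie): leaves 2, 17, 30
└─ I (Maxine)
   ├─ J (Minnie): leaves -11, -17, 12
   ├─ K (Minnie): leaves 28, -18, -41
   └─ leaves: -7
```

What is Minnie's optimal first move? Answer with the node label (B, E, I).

C (Minnie): min(23, 34, -14) = -14
D (Minnie): min(-11, 15, -20) = -20
B (Maxine): max(-14, -20, 46) = 46
F (Minnie): min(7, -33, -8) = -33
G (Minnie): min(36, -12, -11) = -12
H (Minnie): min(2, 17, 30) = 2
E (Maxine): max(-33, -12, 2) = 2
J (Minnie): min(-11, -17, 12) = -17
K (Minnie): min(28, -18, -41) = -41
I (Maxine): max(-17, -41, -7) = -7
Root (Minnie): min(46, 2, -7) = -7
Minnie picks the child with the lowest value: I (value -7).

I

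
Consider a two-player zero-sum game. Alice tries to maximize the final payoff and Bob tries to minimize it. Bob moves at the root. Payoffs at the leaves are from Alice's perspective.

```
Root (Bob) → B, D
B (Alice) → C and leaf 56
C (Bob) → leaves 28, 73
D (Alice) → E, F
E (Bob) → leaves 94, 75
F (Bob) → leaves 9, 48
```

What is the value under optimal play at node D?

E: min(94, 75) = 75
F: min(9, 48) = 9
D: max(75, 9) = 75

75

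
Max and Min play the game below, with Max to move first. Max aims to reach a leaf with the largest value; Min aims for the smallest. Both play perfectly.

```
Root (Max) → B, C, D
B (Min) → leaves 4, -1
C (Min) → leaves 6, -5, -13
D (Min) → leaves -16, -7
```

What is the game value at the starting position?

B (Min): min(4, -1) = -1
C (Min): min(6, -5, -13) = -13
D (Min): min(-16, -7) = -16
Root (Max): max(-1, -13, -16) = -1

-1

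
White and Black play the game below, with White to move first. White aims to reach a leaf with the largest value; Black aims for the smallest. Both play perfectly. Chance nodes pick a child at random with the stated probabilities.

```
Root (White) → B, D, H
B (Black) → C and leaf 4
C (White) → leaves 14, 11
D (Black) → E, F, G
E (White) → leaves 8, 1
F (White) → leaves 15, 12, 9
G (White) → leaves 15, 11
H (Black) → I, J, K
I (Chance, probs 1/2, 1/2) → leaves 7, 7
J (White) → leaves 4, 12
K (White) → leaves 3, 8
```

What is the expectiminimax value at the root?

8

C (White): max(14, 11) = 14
B (Black): min(14, 4) = 4
E (White): max(8, 1) = 8
F (White): max(15, 12, 9) = 15
G (White): max(15, 11) = 15
D (Black): min(8, 15, 15) = 8
I (Chance): 1/2·7 + 1/2·7 = 7
J (White): max(4, 12) = 12
K (White): max(3, 8) = 8
H (Black): min(7, 12, 8) = 7
Root (White): max(4, 8, 7) = 8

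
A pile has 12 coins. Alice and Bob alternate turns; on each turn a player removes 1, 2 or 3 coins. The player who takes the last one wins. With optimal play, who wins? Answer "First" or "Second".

Second

i:   0  1  2  3  4  5  6  7  8  9 10 11 12
     L  W  W  W  L  W  W  W  L  W  W  W  L
Position 12 is L, so the second player wins.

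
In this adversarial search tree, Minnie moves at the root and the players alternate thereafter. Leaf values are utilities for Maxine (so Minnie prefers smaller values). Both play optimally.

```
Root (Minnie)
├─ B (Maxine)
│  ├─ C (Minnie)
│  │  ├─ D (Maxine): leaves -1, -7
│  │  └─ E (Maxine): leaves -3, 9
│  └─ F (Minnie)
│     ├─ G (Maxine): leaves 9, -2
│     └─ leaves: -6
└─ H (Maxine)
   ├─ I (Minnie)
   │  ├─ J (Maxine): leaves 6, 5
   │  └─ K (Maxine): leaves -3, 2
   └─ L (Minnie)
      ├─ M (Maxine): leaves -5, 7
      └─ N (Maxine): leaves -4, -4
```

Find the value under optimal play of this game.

D (Maxine): max(-1, -7) = -1
E (Maxine): max(-3, 9) = 9
C (Minnie): min(-1, 9) = -1
G (Maxine): max(9, -2) = 9
F (Minnie): min(9, -6) = -6
B (Maxine): max(-1, -6) = -1
J (Maxine): max(6, 5) = 6
K (Maxine): max(-3, 2) = 2
I (Minnie): min(6, 2) = 2
M (Maxine): max(-5, 7) = 7
N (Maxine): max(-4, -4) = -4
L (Minnie): min(7, -4) = -4
H (Maxine): max(2, -4) = 2
Root (Minnie): min(-1, 2) = -1

-1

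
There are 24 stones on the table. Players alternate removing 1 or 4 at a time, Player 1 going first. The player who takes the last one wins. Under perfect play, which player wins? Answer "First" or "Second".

First

W/L table (W = player to move can force a win):
i:   0  1  2  3  4  5  6  7  8  9 10 11 12 13 14 15 16 17 18 19 20 21 22 23 24
     L  W  L  W  W  L  W  L  W  W  L  W  L  W  W  L  W  L  W  W  L  W  L  W  W
Position 24 is W, so the first player wins.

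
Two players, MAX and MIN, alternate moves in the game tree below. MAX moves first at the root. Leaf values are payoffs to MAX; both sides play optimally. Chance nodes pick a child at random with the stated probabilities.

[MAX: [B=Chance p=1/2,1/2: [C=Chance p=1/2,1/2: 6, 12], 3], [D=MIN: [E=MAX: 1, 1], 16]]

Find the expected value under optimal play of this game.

6

C (Chance): 1/2·6 + 1/2·12 = 9
B (Chance): 1/2·9 + 1/2·3 = 6
E (MAX): max(1, 1) = 1
D (MIN): min(1, 16) = 1
Root (MAX): max(6, 1) = 6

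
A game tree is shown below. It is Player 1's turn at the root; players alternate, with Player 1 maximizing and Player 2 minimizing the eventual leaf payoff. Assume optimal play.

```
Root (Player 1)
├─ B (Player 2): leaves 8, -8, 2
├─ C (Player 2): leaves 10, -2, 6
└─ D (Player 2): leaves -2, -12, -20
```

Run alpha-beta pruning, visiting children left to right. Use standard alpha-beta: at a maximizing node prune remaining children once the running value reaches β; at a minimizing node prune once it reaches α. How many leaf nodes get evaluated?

B [α=-∞,β=+∞]: v=-8
C [α=-8,β=+∞]: v=-2
D [α=-2,β=+∞]: v=-2 after child 1 ≤ α → α-cutoff, skip 2
Root [α=-∞,β=+∞]: v=-2
Leaves evaluated: 7 of 9.

7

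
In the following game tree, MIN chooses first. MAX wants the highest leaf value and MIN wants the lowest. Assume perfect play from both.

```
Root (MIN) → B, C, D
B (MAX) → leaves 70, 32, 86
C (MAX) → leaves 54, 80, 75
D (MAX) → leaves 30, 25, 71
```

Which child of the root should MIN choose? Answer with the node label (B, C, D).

D

B (MAX): max(70, 32, 86) = 86
C (MAX): max(54, 80, 75) = 80
D (MAX): max(30, 25, 71) = 71
Root (MIN): min(86, 80, 71) = 71
MIN picks the child with the lowest value: D (value 71).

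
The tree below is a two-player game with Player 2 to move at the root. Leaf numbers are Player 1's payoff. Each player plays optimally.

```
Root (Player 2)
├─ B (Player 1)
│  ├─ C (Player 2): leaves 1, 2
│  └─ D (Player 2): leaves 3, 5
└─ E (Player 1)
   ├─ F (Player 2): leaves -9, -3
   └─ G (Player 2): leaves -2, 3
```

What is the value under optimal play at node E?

F: min(-9, -3) = -9
G: min(-2, 3) = -2
E: max(-9, -2) = -2

-2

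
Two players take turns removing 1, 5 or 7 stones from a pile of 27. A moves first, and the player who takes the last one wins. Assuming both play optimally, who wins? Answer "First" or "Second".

First

Mark each pile size as W (mover wins) or L (mover loses):
i:   0  1  2  3  4  5  6  7  8  9 10 11 12 13 14 15 16 17 18 19 20 21 22 23 24 25 26 27
     L  W  L  W  L  W  L  W  L  W  L  W  L  W  L  W  L  W  L  W  L  W  L  W  L  W  L  W
Position 27 is W, so the first player wins.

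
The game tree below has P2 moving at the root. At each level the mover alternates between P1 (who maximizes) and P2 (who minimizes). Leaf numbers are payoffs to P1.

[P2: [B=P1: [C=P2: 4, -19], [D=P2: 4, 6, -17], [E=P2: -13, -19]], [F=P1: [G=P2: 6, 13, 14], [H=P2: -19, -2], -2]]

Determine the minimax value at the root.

C (P2): min(4, -19) = -19
D (P2): min(4, 6, -17) = -17
E (P2): min(-13, -19) = -19
B (P1): max(-19, -17, -19) = -17
G (P2): min(6, 13, 14) = 6
H (P2): min(-19, -2) = -19
F (P1): max(6, -19, -2) = 6
Root (P2): min(-17, 6) = -17

-17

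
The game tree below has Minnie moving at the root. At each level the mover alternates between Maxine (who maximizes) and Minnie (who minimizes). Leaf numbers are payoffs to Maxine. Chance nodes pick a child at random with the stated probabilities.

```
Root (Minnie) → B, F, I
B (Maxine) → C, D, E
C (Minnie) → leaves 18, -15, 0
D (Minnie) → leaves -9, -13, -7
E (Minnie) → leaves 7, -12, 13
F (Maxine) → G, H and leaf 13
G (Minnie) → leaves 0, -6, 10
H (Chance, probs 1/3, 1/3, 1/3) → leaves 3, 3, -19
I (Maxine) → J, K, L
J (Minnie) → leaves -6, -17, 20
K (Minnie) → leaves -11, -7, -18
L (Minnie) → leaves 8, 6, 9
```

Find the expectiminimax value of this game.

-12

C (Minnie): min(18, -15, 0) = -15
D (Minnie): min(-9, -13, -7) = -13
E (Minnie): min(7, -12, 13) = -12
B (Maxine): max(-15, -13, -12) = -12
G (Minnie): min(0, -6, 10) = -6
H (Chance): 1/3·3 + 1/3·3 + 1/3·-19 = -4.33
F (Maxine): max(-6, -4.33, 13) = 13
J (Minnie): min(-6, -17, 20) = -17
K (Minnie): min(-11, -7, -18) = -18
L (Minnie): min(8, 6, 9) = 6
I (Maxine): max(-17, -18, 6) = 6
Root (Minnie): min(-12, 13, 6) = -12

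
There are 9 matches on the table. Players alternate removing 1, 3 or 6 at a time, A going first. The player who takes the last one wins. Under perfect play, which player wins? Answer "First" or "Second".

Second

Positions where the player to move wins (W) vs loses (L):
i:   0  1  2  3  4  5  6  7  8  9
     L  W  L  W  L  W  W  W  W  L
Position 9 is L, so the second player wins.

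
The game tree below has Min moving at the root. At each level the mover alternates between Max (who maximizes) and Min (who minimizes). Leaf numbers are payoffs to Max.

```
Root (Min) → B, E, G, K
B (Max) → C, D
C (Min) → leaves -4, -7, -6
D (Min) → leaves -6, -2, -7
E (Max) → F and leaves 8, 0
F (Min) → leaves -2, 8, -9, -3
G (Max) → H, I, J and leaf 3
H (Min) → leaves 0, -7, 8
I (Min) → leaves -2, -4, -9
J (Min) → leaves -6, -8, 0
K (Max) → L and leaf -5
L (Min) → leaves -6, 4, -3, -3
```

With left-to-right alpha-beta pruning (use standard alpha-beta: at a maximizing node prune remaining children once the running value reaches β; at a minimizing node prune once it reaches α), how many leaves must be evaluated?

C [α=-∞,β=+∞]: v=-7
D [α=-7,β=+∞]: v=-7
B [α=-∞,β=+∞]: v=-7
F [α=-∞,β=-7]: v=-9
E [α=-∞,β=-7]: v=8 after child 2 ≥ β → β-cutoff, skip 1
H [α=-∞,β=-7]: v=-7
G [α=-∞,β=-7]: v=-7 after child 1 ≥ β → β-cutoff, skip 3
L [α=-∞,β=-7]: v=-6
K [α=-∞,β=-7]: v=-6 after child 1 ≥ β → β-cutoff, skip 1
Root [α=-∞,β=+∞]: v=-7
Leaves evaluated: 18 of 27.

18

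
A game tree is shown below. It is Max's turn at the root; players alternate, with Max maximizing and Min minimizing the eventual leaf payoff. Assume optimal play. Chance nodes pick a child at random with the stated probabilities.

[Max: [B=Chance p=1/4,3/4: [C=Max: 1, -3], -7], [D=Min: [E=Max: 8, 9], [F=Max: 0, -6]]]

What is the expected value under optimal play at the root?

0

C (Max): max(1, -3) = 1
B (Chance): 1/4·1 + 3/4·-7 = -5
E (Max): max(8, 9) = 9
F (Max): max(0, -6) = 0
D (Min): min(9, 0) = 0
Root (Max): max(-5, 0) = 0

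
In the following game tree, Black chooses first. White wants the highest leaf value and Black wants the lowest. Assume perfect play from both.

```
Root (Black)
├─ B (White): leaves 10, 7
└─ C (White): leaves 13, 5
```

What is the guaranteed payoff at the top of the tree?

10

B (White): max(10, 7) = 10
C (White): max(13, 5) = 13
Root (Black): min(10, 13) = 10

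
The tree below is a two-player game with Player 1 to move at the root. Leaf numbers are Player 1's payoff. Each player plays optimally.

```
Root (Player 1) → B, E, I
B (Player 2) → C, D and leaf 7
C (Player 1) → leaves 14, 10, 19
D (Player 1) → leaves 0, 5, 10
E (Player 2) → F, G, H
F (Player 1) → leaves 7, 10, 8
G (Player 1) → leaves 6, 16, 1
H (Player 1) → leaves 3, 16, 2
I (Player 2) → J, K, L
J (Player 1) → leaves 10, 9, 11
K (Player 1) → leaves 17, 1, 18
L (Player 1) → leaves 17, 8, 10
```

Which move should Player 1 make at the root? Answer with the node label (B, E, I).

I

C (Player 1): max(14, 10, 19) = 19
D (Player 1): max(0, 5, 10) = 10
B (Player 2): min(19, 10, 7) = 7
F (Player 1): max(7, 10, 8) = 10
G (Player 1): max(6, 16, 1) = 16
H (Player 1): max(3, 16, 2) = 16
E (Player 2): min(10, 16, 16) = 10
J (Player 1): max(10, 9, 11) = 11
K (Player 1): max(17, 1, 18) = 18
L (Player 1): max(17, 8, 10) = 17
I (Player 2): min(11, 18, 17) = 11
Root (Player 1): max(7, 10, 11) = 11
Player 1 picks the child with the highest value: I (value 11).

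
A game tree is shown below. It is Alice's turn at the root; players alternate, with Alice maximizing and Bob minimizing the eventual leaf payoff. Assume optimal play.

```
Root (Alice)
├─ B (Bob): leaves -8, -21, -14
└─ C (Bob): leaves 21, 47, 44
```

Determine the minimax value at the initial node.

21

B (Bob): min(-8, -21, -14) = -21
C (Bob): min(21, 47, 44) = 21
Root (Alice): max(-21, 21) = 21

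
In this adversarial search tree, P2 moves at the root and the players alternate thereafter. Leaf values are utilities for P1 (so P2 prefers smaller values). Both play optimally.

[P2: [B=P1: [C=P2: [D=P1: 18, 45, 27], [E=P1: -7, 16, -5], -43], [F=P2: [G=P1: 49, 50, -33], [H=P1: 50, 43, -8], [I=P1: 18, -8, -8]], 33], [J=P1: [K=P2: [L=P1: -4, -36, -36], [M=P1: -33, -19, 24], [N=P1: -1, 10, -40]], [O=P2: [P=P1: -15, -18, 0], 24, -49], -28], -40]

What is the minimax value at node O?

P: max(-15, -18, 0) = 0
O: min(0, 24, -49) = -49

-49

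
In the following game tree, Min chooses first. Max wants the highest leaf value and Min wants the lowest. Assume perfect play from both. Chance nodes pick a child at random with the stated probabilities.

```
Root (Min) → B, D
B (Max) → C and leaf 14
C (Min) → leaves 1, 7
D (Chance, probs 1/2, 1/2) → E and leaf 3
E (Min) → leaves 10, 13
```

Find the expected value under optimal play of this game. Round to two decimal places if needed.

C (Min): min(1, 7) = 1
B (Max): max(1, 14) = 14
E (Min): min(10, 13) = 10
D (Chance): 1/2·10 + 1/2·3 = 6.5
Root (Min): min(14, 6.5) = 6.5

6.5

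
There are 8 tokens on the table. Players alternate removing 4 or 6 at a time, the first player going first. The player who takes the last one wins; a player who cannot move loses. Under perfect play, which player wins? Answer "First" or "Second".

First

W/L table (W = player to move can force a win):
i:   0  1  2  3  4  5  6  7  8
     L  L  L  L  W  W  W  W  W
Position 8 is W, so the first player wins.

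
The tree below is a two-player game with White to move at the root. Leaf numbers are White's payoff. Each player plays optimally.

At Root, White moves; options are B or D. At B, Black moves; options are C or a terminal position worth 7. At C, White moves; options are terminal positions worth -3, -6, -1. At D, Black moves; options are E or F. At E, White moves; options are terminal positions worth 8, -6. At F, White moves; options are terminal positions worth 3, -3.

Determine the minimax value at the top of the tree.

3

C (White): max(-3, -6, -1) = -1
B (Black): min(-1, 7) = -1
E (White): max(8, -6) = 8
F (White): max(3, -3) = 3
D (Black): min(8, 3) = 3
Root (White): max(-1, 3) = 3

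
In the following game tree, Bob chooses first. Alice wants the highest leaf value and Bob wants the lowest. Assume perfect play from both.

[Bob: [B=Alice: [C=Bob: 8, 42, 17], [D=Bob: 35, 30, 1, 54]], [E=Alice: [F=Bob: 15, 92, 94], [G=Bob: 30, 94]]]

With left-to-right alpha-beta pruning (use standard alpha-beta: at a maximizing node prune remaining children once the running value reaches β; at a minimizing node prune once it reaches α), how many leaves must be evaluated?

C [α=-∞,β=+∞]: v=8
D [α=8,β=+∞]: v=1 after child 3 ≤ α → α-cutoff, skip 1
B [α=-∞,β=+∞]: v=8
F [α=-∞,β=8]: v=15
E [α=-∞,β=8]: v=15 after child 1 ≥ β → β-cutoff, skip 1
Root [α=-∞,β=+∞]: v=8
Leaves evaluated: 9 of 12.

9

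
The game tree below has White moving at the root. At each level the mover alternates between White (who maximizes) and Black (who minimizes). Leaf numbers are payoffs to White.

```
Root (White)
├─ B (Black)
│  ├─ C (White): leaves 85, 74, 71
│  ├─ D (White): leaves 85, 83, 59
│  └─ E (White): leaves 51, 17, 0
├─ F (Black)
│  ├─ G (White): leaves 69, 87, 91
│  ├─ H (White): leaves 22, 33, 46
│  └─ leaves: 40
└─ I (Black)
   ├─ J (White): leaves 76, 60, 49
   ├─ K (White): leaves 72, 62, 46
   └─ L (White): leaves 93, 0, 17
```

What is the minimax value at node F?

40

G: max(69, 87, 91) = 91
H: max(22, 33, 46) = 46
F: min(91, 46, 40) = 40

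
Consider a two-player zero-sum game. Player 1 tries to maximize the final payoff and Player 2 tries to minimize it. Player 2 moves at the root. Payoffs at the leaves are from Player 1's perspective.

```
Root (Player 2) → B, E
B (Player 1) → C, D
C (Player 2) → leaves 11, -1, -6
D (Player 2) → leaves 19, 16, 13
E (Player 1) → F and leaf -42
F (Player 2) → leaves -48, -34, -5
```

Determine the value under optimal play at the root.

C (Player 2): min(11, -1, -6) = -6
D (Player 2): min(19, 16, 13) = 13
B (Player 1): max(-6, 13) = 13
F (Player 2): min(-48, -34, -5) = -48
E (Player 1): max(-48, -42) = -42
Root (Player 2): min(13, -42) = -42

-42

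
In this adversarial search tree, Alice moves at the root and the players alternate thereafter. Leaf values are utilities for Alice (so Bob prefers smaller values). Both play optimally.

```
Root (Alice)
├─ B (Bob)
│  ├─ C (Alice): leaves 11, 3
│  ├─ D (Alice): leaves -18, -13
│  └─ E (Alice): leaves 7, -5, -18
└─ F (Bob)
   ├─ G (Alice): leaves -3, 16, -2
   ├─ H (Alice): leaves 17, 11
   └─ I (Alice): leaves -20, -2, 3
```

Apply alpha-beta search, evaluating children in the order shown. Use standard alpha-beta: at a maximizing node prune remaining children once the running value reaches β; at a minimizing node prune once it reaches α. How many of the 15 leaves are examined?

C [α=-∞,β=+∞]: v=11
D [α=-∞,β=11]: v=-13
E [α=-∞,β=-13]: v=7 after child 1 ≥ β → β-cutoff, skip 2
B [α=-∞,β=+∞]: v=-13
G [α=-13,β=+∞]: v=16
H [α=-13,β=16]: v=17 after child 1 ≥ β → β-cutoff, skip 1
I [α=-13,β=16]: v=3
F [α=-13,β=+∞]: v=3
Root [α=-∞,β=+∞]: v=3
Leaves evaluated: 12 of 15.

12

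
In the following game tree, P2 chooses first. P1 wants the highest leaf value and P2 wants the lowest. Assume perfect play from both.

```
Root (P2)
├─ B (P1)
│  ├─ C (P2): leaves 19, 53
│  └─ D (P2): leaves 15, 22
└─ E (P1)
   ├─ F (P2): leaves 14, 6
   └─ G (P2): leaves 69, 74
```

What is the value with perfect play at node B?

C: min(19, 53) = 19
D: min(15, 22) = 15
B: max(19, 15) = 19

19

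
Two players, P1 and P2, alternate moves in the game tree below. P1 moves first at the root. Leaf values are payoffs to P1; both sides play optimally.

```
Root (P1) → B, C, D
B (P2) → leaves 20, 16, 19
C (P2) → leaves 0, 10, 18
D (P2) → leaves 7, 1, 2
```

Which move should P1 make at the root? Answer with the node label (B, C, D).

B (P2): min(20, 16, 19) = 16
C (P2): min(0, 10, 18) = 0
D (P2): min(7, 1, 2) = 1
Root (P1): max(16, 0, 1) = 16
P1 picks the child with the highest value: B (value 16).

B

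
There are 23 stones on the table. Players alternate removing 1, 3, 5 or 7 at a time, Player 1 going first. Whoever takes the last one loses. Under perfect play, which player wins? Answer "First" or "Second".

W/L table (W = player to move can force a win):
i:   0  1  2  3  4  5  6  7  8  9 10 11 12 13 14 15 16 17 18 19 20 21 22 23
     W  L  W  L  W  L  W  L  W  L  W  L  W  L  W  L  W  L  W  L  W  L  W  L
Position 23 is L, so the second player wins.

Second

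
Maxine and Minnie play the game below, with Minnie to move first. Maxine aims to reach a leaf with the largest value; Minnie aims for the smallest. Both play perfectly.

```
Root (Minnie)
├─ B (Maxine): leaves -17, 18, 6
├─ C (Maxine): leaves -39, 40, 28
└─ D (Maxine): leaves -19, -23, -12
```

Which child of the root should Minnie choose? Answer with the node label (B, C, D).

D

B (Maxine): max(-17, 18, 6) = 18
C (Maxine): max(-39, 40, 28) = 40
D (Maxine): max(-19, -23, -12) = -12
Root (Minnie): min(18, 40, -12) = -12
Minnie picks the child with the lowest value: D (value -12).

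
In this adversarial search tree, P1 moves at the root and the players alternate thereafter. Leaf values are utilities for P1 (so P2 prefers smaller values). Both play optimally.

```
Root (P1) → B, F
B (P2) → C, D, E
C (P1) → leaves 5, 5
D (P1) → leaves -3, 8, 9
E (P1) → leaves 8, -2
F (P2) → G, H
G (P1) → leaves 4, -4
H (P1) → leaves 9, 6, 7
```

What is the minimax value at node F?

G: max(4, -4) = 4
H: max(9, 6, 7) = 9
F: min(4, 9) = 4

4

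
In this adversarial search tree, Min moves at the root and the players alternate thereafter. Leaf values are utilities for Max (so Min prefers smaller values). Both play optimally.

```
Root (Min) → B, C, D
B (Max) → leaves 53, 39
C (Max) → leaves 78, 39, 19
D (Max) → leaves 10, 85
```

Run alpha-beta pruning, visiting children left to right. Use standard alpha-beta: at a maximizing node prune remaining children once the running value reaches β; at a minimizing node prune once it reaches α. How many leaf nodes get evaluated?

5

B [α=-∞,β=+∞]: v=53
C [α=-∞,β=53]: v=78 after child 1 ≥ β → β-cutoff, skip 2
D [α=-∞,β=53]: v=85
Root [α=-∞,β=+∞]: v=53
Leaves evaluated: 5 of 7.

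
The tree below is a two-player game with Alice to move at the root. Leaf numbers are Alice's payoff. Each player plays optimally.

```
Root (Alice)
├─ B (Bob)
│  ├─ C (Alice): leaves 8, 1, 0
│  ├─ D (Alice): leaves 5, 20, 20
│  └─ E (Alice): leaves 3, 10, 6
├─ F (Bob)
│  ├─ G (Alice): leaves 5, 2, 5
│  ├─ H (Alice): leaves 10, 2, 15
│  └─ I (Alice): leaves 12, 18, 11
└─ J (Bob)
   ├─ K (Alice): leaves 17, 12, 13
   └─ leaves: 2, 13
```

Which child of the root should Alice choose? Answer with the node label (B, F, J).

B

C (Alice): max(8, 1, 0) = 8
D (Alice): max(5, 20, 20) = 20
E (Alice): max(3, 10, 6) = 10
B (Bob): min(8, 20, 10) = 8
G (Alice): max(5, 2, 5) = 5
H (Alice): max(10, 2, 15) = 15
I (Alice): max(12, 18, 11) = 18
F (Bob): min(5, 15, 18) = 5
K (Alice): max(17, 12, 13) = 17
J (Bob): min(17, 2, 13) = 2
Root (Alice): max(8, 5, 2) = 8
Alice picks the child with the highest value: B (value 8).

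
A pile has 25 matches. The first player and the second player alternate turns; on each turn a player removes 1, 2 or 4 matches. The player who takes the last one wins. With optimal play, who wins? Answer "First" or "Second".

First

i:   0  1  2  3  4  5  6  7  8  9 10 11 12 13 14 15 16 17 18 19 20 21 22 23 24 25
     L  W  W  L  W  W  L  W  W  L  W  W  L  W  W  L  W  W  L  W  W  L  W  W  L  W
Position 25 is W, so the first player wins.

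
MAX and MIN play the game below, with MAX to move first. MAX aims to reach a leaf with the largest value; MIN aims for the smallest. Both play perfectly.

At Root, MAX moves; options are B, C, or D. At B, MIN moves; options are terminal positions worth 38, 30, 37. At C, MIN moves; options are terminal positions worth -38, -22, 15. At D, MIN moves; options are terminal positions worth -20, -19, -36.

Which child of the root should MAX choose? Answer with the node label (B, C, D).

B

B (MIN): min(38, 30, 37) = 30
C (MIN): min(-38, -22, 15) = -38
D (MIN): min(-20, -19, -36) = -36
Root (MAX): max(30, -38, -36) = 30
MAX picks the child with the highest value: B (value 30).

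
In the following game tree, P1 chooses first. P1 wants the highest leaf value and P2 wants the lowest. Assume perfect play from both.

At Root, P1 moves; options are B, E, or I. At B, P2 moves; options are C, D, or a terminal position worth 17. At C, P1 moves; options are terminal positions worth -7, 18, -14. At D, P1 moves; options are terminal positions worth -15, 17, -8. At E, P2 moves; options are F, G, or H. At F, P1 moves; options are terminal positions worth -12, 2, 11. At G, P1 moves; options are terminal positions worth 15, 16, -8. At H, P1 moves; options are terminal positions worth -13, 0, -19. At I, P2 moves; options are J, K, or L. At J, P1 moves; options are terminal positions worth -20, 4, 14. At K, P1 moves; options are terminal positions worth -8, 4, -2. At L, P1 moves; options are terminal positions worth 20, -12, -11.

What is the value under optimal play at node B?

17

C: max(-7, 18, -14) = 18
D: max(-15, 17, -8) = 17
B: min(18, 17, 17) = 17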